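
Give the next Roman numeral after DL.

DL = 550; next is 551

DLI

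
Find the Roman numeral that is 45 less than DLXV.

DLXV = 565
565 - 45 = 520

DXX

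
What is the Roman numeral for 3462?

Convert 3462 to Roman numerals:
  3462 contains 3×1000 (MMM)
  462 contains 1×400 (CD)
  62 contains 1×50 (L)
  12 contains 1×10 (X)
  2 contains 2×1 (II)

MMMCDLXII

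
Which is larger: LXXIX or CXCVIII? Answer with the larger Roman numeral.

LXXIX = 79
CXCVIII = 198
198 is larger

CXCVIII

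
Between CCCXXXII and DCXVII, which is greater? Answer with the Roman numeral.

CCCXXXII = 332
DCXVII = 617
617 is larger

DCXVII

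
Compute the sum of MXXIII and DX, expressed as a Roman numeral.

MXXIII = 1023
DX = 510
1023 + 510 = 1533

MDXXXIII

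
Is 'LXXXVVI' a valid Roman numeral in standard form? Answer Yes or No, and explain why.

'LXXXVVI': V should not appear more than once

No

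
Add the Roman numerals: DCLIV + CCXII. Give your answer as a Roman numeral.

DCLIV = 654
CCXII = 212
654 + 212 = 866

DCCCLXVI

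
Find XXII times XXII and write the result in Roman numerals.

XXII = 22
XXII = 22
22 × 22 = 484

CDLXXXIV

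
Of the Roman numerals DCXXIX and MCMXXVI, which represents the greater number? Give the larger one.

DCXXIX = 629
MCMXXVI = 1926
1926 is larger

MCMXXVI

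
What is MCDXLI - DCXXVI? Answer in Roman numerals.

MCDXLI = 1441
DCXXVI = 626
1441 - 626 = 815

DCCCXV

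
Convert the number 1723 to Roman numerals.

Convert 1723 to Roman numerals:
  1723 contains 1×1000 (M)
  723 contains 1×500 (D)
  223 contains 2×100 (CC)
  23 contains 2×10 (XX)
  3 contains 3×1 (III)

MDCCXXIII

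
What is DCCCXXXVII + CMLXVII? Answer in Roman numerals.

DCCCXXXVII = 837
CMLXVII = 967
837 + 967 = 1804

MDCCCIV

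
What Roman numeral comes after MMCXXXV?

MMCXXXV = 2135; next is 2136

MMCXXXVI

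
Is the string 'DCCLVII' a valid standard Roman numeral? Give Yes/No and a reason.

'DCCLVII': Check the rules: uses only the symbols I, V, X, L, C, D, M; no symbol is repeated more than three times in a row; V, L and D each appear at most once; no smaller symbol precedes a larger one (values never increase from left to right). Value: D (500) + C (100) + C (100) + L (50) + V (5) + I (1) + I (1) = 757. So it is a valid standard Roman numeral.

Yes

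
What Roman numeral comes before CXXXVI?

CXXXVI = 136; previous is 135

CXXXV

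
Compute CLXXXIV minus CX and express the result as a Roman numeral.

CLXXXIV = 184
CX = 110
184 - 110 = 74

LXXIV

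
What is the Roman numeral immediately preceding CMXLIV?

CMXLIV = 944, so the previous integer is 944 - 1 = 943

CMXLIII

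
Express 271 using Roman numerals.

Convert 271 to Roman numerals:
  271 contains 2×100 (CC)
  71 contains 1×50 (L)
  21 contains 2×10 (XX)
  1 contains 1×1 (I)

CCLXXI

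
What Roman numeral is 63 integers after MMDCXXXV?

MMDCXXXV = 2635
2635 + 63 = 2698

MMDCXCVIII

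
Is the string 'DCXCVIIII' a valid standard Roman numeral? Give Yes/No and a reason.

'DCXCVIIII': More than 3 consecutive I's

No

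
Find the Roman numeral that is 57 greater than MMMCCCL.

MMMCCCL = 3350
3350 + 57 = 3407

MMMCDVII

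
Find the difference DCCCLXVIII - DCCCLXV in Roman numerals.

DCCCLXVIII = 868
DCCCLXV = 865
868 - 865 = 3

III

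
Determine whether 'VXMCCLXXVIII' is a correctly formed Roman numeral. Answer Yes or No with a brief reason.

'VXMCCLXXVIII': V should not appear more than once

No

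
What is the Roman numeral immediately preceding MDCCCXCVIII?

MDCCCXCVIII = 1898; previous is 1897

MDCCCXCVII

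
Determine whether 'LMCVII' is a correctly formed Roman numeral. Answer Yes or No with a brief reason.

'LMCVII': Invalid subtractive combination: LM

No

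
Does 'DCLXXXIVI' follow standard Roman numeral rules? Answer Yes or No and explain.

'DCLXXXIVI': I cannot come right after the subtractive pair IV: once I is subtracted in IV, the next symbol must be smaller than I

No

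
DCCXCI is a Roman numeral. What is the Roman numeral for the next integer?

DCCXCI = 791, so the next integer is 791 + 1 = 792

DCCXCII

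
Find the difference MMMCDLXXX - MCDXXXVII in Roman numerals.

MMMCDLXXX = 3480
MCDXXXVII = 1437
3480 - 1437 = 2043

MMXLIII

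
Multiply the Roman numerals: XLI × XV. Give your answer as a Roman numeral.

XLI = 41
XV = 15
41 × 15 = 615

DCXV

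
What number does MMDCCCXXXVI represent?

MMDCCCXXXVI: M=1000, M=1000, D=500, C=100, C=100, C=100, X=10, X=10, X=10, V=5, I=1
1000 + 1000 + 500 + 100 + 100 + 100 + 10 + 10 + 10 + 5 + 1 = 2836

2836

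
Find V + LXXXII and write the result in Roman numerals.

V = 5
LXXXII = 82
5 + 82 = 87

LXXXVII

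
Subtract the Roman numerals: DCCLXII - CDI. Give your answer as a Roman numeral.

DCCLXII = 762
CDI = 401
762 - 401 = 361

CCCLXI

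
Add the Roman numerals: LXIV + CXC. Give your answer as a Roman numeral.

LXIV = 64
CXC = 190
64 + 190 = 254

CCLIV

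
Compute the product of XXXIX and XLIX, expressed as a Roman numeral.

XXXIX = 39
XLIX = 49
39 × 49 = 1911

MCMXI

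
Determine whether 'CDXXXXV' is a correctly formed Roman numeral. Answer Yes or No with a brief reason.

'CDXXXXV': More than 3 consecutive X's

No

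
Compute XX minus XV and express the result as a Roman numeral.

XX = 20
XV = 15
20 - 15 = 5

V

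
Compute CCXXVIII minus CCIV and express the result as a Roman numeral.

CCXXVIII = 228
CCIV = 204
228 - 204 = 24

XXIV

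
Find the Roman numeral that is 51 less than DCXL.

DCXL = 640
640 - 51 = 589

DLXXXIX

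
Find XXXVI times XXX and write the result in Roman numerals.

XXXVI = 36
XXX = 30
36 × 30 = 1080

MLXXX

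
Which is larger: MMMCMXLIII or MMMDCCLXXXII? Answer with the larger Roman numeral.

MMMCMXLIII = 3943
MMMDCCLXXXII = 3782
3943 is larger

MMMCMXLIII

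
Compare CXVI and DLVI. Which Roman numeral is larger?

CXVI = 116
DLVI = 556
556 is larger

DLVI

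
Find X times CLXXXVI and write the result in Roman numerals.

X = 10
CLXXXVI = 186
10 × 186 = 1860

MDCCCLX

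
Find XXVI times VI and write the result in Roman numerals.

XXVI = 26
VI = 6
26 × 6 = 156

CLVI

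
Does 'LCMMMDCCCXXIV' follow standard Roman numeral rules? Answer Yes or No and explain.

'LCMMMDCCCXXIV': Invalid subtractive combination: LC

No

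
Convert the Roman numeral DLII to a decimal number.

DLII: D=500, L=50, I=1, I=1
500 + 50 + 1 + 1 = 552

552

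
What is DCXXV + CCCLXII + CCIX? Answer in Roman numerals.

DCXXV = 625, CCCLXII = 362, CCIX = 209
625 + 362 = 987
987 + 209 = 1196

MCXCVI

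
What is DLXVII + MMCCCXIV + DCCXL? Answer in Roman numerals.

DLXVII = 567, MMCCCXIV = 2314, DCCXL = 740
567 + 2314 = 2881
2881 + 740 = 3621

MMMDCXXI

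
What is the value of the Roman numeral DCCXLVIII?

DCCXLVIII: D=500, C=100, C=100, XL=40, V=5, I=1, I=1, I=1
500 + 100 + 100 + 40 + 5 + 1 + 1 + 1 = 748

748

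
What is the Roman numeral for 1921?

Convert 1921 to Roman numerals:
  1921 contains 1×1000 (M)
  921 contains 1×900 (CM)
  21 contains 2×10 (XX)
  1 contains 1×1 (I)

MCMXXI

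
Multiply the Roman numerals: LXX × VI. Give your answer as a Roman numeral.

LXX = 70
VI = 6
70 × 6 = 420

CDXX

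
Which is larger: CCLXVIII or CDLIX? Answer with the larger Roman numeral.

CCLXVIII = 268
CDLIX = 459
459 is larger

CDLIX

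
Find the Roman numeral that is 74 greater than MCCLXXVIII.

MCCLXXVIII = 1278
1278 + 74 = 1352

MCCCLII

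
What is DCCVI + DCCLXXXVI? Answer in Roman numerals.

DCCVI = 706
DCCLXXXVI = 786
706 + 786 = 1492

MCDXCII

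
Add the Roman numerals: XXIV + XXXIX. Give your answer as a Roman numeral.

XXIV = 24
XXXIX = 39
24 + 39 = 63

LXIII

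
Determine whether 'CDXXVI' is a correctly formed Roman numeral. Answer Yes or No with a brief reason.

'CDXXVI': Check the rules: uses only the symbols I, V, X, L, C, D, M; no symbol is repeated more than three times in a row; V, L and D each appear at most once; the only place a smaller symbol precedes a larger one is the allowed subtractive pair CD, the symbol right after such a pair (if any) is smaller than the pair's first symbol, and otherwise the values never increase from left to right. Value: CD (400) + X (10) + X (10) + V (5) + I (1) = 426. So it is a valid standard Roman numeral.

Yes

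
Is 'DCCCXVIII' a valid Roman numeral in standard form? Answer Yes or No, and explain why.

'DCCCXVIII': Check the rules: uses only the symbols I, V, X, L, C, D, M; no symbol is repeated more than three times in a row; V, L and D each appear at most once; no smaller symbol precedes a larger one (values never increase from left to right). Value: D (500) + C (100) + C (100) + C (100) + X (10) + V (5) + I (1) + I (1) + I (1) = 818. So it is a valid standard Roman numeral.

Yes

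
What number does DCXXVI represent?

DCXXVI: D=500, C=100, X=10, X=10, V=5, I=1
500 + 100 + 10 + 10 + 5 + 1 = 626

626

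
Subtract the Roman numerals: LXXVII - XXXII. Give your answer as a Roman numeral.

LXXVII = 77
XXXII = 32
77 - 32 = 45

XLV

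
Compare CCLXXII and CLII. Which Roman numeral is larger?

CCLXXII = 272
CLII = 152
272 is larger

CCLXXII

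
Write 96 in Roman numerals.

Convert 96 to Roman numerals:
  96 contains 1×90 (XC)
  6 contains 1×5 (V)
  1 contains 1×1 (I)

XCVI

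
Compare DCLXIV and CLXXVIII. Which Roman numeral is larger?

DCLXIV = 664
CLXXVIII = 178
664 is larger

DCLXIV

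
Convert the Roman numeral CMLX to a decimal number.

CMLX: CM=900, L=50, X=10
900 + 50 + 10 = 960

960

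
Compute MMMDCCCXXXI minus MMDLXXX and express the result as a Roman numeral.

MMMDCCCXXXI = 3831
MMDLXXX = 2580
3831 - 2580 = 1251

MCCLI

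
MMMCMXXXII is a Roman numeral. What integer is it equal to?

MMMCMXXXII: M=1000, M=1000, M=1000, CM=900, X=10, X=10, X=10, I=1, I=1
1000 + 1000 + 1000 + 900 + 10 + 10 + 10 + 1 + 1 = 3932

3932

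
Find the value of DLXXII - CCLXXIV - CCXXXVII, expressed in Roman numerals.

DLXXII = 572, CCLXXIV = 274, CCXXXVII = 237
572 - 274 = 298
298 - 237 = 61

LXI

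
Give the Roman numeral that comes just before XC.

XC = 90; previous is 89

LXXXIX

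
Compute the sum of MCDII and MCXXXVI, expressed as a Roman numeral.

MCDII = 1402
MCXXXVI = 1136
1402 + 1136 = 2538

MMDXXXVIII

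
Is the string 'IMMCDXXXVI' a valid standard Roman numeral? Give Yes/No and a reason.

'IMMCDXXXVI': Invalid subtractive combination: IM

No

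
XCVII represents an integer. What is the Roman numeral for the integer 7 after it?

XCVII = 97
97 + 7 = 104

CIV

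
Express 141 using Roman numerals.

Convert 141 to Roman numerals:
  141 contains 1×100 (C)
  41 contains 1×40 (XL)
  1 contains 1×1 (I)

CXLI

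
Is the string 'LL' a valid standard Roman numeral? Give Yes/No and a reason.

'LL': L should not appear more than once

No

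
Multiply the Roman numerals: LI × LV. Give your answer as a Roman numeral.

LI = 51
LV = 55
51 × 55 = 2805

MMDCCCV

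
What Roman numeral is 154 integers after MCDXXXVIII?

MCDXXXVIII = 1438
1438 + 154 = 1592

MDXCII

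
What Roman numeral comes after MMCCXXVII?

MMCCXXVII = 2227; next is 2228

MMCCXXVIII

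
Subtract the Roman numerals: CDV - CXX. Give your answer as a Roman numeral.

CDV = 405
CXX = 120
405 - 120 = 285

CCLXXXV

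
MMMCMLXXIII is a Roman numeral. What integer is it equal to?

MMMCMLXXIII: M=1000, M=1000, M=1000, CM=900, L=50, X=10, X=10, I=1, I=1, I=1
1000 + 1000 + 1000 + 900 + 50 + 10 + 10 + 1 + 1 + 1 = 3973

3973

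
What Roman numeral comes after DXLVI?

DXLVI = 546; next is 547

DXLVII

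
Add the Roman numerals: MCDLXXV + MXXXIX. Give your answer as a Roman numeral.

MCDLXXV = 1475
MXXXIX = 1039
1475 + 1039 = 2514

MMDXIV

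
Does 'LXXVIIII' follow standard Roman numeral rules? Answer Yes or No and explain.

'LXXVIIII': More than 3 consecutive I's

No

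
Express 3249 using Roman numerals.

Convert 3249 to Roman numerals:
  3249 contains 3×1000 (MMM)
  249 contains 2×100 (CC)
  49 contains 1×40 (XL)
  9 contains 1×9 (IX)

MMMCCXLIX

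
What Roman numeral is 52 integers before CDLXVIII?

CDLXVIII = 468
468 - 52 = 416

CDXVI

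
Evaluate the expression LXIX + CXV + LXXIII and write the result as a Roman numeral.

LXIX = 69, CXV = 115, LXXIII = 73
69 + 115 = 184
184 + 73 = 257

CCLVII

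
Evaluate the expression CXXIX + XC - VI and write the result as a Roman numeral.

CXXIX = 129, XC = 90, VI = 6
129 + 90 = 219
219 - 6 = 213

CCXIII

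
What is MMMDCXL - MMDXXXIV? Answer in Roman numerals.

MMMDCXL = 3640
MMDXXXIV = 2534
3640 - 2534 = 1106

MCVI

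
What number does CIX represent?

CIX: C=100, IX=9
100 + 9 = 109

109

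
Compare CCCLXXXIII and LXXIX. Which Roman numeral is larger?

CCCLXXXIII = 383
LXXIX = 79
383 is larger

CCCLXXXIII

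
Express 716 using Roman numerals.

Convert 716 to Roman numerals:
  716 contains 1×500 (D)
  216 contains 2×100 (CC)
  16 contains 1×10 (X)
  6 contains 1×5 (V)
  1 contains 1×1 (I)

DCCXVI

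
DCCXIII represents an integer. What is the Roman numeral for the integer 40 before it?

DCCXIII = 713
713 - 40 = 673

DCLXXIII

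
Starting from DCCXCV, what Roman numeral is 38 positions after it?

DCCXCV = 795
795 + 38 = 833

DCCCXXXIII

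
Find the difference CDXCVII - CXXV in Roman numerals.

CDXCVII = 497
CXXV = 125
497 - 125 = 372

CCCLXXII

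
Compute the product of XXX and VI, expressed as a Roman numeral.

XXX = 30
VI = 6
30 × 6 = 180

CLXXX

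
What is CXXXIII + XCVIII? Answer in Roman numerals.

CXXXIII = 133
XCVIII = 98
133 + 98 = 231

CCXXXI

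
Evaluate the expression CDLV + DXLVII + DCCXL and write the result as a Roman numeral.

CDLV = 455, DXLVII = 547, DCCXL = 740
455 + 547 = 1002
1002 + 740 = 1742

MDCCXLII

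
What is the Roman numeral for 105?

Convert 105 to Roman numerals:
  105 contains 1×100 (C)
  5 contains 1×5 (V)

CV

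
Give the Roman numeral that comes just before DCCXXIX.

DCCXXIX = 729, so the previous integer is 729 - 1 = 728

DCCXXVIII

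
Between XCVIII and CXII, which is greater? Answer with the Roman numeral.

XCVIII = 98
CXII = 112
112 is larger

CXII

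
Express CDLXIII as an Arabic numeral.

CDLXIII: CD=400, L=50, X=10, I=1, I=1, I=1
400 + 50 + 10 + 1 + 1 + 1 = 463

463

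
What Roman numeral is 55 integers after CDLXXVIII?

CDLXXVIII = 478
478 + 55 = 533

DXXXIII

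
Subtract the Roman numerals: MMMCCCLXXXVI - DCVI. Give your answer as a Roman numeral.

MMMCCCLXXXVI = 3386
DCVI = 606
3386 - 606 = 2780

MMDCCLXXX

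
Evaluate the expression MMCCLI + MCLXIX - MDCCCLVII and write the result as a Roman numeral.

MMCCLI = 2251, MCLXIX = 1169, MDCCCLVII = 1857
2251 + 1169 = 3420
3420 - 1857 = 1563

MDLXIII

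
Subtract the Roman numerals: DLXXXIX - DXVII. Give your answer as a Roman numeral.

DLXXXIX = 589
DXVII = 517
589 - 517 = 72

LXXII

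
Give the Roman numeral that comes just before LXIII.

LXIII = 63, so the previous integer is 63 - 1 = 62

LXII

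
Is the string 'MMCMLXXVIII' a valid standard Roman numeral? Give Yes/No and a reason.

'MMCMLXXVIII': Check the rules: uses only the symbols I, V, X, L, C, D, M; no symbol is repeated more than three times in a row; V, L and D each appear at most once; the only place a smaller symbol precedes a larger one is the allowed subtractive pair CM, the symbol right after such a pair (if any) is smaller than the pair's first symbol, and otherwise the values never increase from left to right. Value: M (1000) + M (1000) + CM (900) + L (50) + X (10) + X (10) + V (5) + I (1) + I (1) + I (1) = 2978. So it is a valid standard Roman numeral.

Yes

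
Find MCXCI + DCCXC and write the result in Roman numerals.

MCXCI = 1191
DCCXC = 790
1191 + 790 = 1981

MCMLXXXI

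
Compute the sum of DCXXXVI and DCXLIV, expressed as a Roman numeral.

DCXXXVI = 636
DCXLIV = 644
636 + 644 = 1280

MCCLXXX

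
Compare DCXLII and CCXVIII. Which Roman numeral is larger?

DCXLII = 642
CCXVIII = 218
642 is larger

DCXLII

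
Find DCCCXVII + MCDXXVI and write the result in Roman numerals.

DCCCXVII = 817
MCDXXVI = 1426
817 + 1426 = 2243

MMCCXLIII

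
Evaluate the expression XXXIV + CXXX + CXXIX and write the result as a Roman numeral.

XXXIV = 34, CXXX = 130, CXXIX = 129
34 + 130 = 164
164 + 129 = 293

CCXCIII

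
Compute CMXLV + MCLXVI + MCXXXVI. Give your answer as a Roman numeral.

CMXLV = 945, MCLXVI = 1166, MCXXXVI = 1136
945 + 1166 = 2111
2111 + 1136 = 3247

MMMCCXLVII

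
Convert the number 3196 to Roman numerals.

Convert 3196 to Roman numerals:
  3196 contains 3×1000 (MMM)
  196 contains 1×100 (C)
  96 contains 1×90 (XC)
  6 contains 1×5 (V)
  1 contains 1×1 (I)

MMMCXCVI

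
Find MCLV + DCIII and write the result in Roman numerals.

MCLV = 1155
DCIII = 603
1155 + 603 = 1758

MDCCLVIII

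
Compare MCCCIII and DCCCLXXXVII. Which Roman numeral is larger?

MCCCIII = 1303
DCCCLXXXVII = 887
1303 is larger

MCCCIII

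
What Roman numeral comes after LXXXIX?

LXXXIX = 89; next is 90

XC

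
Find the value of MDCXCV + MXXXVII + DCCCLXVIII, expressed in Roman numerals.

MDCXCV = 1695, MXXXVII = 1037, DCCCLXVIII = 868
1695 + 1037 = 2732
2732 + 868 = 3600

MMMDC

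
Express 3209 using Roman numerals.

Convert 3209 to Roman numerals:
  3209 contains 3×1000 (MMM)
  209 contains 2×100 (CC)
  9 contains 1×9 (IX)

MMMCCIX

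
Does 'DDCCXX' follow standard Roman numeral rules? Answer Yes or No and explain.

'DDCCXX': D should not appear more than once

No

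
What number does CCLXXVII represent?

CCLXXVII: C=100, C=100, L=50, X=10, X=10, V=5, I=1, I=1
100 + 100 + 50 + 10 + 10 + 5 + 1 + 1 = 277

277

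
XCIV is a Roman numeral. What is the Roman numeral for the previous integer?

XCIV = 94; previous is 93

XCIII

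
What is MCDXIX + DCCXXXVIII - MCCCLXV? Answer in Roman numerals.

MCDXIX = 1419, DCCXXXVIII = 738, MCCCLXV = 1365
1419 + 738 = 2157
2157 - 1365 = 792

DCCXCII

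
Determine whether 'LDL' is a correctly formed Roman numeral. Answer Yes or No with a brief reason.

'LDL': L should not appear more than once

No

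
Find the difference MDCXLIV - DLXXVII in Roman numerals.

MDCXLIV = 1644
DLXXVII = 577
1644 - 577 = 1067

MLXVII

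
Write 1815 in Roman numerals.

Convert 1815 to Roman numerals:
  1815 contains 1×1000 (M)
  815 contains 1×500 (D)
  315 contains 3×100 (CCC)
  15 contains 1×10 (X)
  5 contains 1×5 (V)

MDCCCXV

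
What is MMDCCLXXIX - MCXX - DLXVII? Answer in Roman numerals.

MMDCCLXXIX = 2779, MCXX = 1120, DLXVII = 567
2779 - 1120 = 1659
1659 - 567 = 1092

MXCII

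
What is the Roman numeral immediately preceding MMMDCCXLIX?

MMMDCCXLIX = 3749; previous is 3748

MMMDCCXLVIII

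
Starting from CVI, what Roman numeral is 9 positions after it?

CVI = 106
106 + 9 = 115

CXV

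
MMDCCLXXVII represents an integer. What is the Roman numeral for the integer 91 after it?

MMDCCLXXVII = 2777
2777 + 91 = 2868

MMDCCCLXVIII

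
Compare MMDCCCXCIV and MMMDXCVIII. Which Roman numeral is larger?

MMDCCCXCIV = 2894
MMMDXCVIII = 3598
3598 is larger

MMMDXCVIII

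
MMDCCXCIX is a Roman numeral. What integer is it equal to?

MMDCCXCIX: M=1000, M=1000, D=500, C=100, C=100, XC=90, IX=9
1000 + 1000 + 500 + 100 + 100 + 90 + 9 = 2799

2799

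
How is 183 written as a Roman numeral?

Convert 183 to Roman numerals:
  183 contains 1×100 (C)
  83 contains 1×50 (L)
  33 contains 3×10 (XXX)
  3 contains 3×1 (III)

CLXXXIII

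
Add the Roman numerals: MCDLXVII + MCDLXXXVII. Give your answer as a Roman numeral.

MCDLXVII = 1467
MCDLXXXVII = 1487
1467 + 1487 = 2954

MMCMLIV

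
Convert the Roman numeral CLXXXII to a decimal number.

CLXXXII: C=100, L=50, X=10, X=10, X=10, I=1, I=1
100 + 50 + 10 + 10 + 10 + 1 + 1 = 182

182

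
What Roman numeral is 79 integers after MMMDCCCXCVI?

MMMDCCCXCVI = 3896
3896 + 79 = 3975

MMMCMLXXV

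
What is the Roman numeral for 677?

Convert 677 to Roman numerals:
  677 contains 1×500 (D)
  177 contains 1×100 (C)
  77 contains 1×50 (L)
  27 contains 2×10 (XX)
  7 contains 1×5 (V)
  2 contains 2×1 (II)

DCLXXVII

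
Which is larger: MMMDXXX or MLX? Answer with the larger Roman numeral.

MMMDXXX = 3530
MLX = 1060
3530 is larger

MMMDXXX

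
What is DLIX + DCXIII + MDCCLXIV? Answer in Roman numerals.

DLIX = 559, DCXIII = 613, MDCCLXIV = 1764
559 + 613 = 1172
1172 + 1764 = 2936

MMCMXXXVI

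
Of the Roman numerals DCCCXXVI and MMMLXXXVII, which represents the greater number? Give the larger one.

DCCCXXVI = 826
MMMLXXXVII = 3087
3087 is larger

MMMLXXXVII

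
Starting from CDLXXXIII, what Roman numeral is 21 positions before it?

CDLXXXIII = 483
483 - 21 = 462

CDLXII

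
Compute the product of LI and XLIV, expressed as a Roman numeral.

LI = 51
XLIV = 44
51 × 44 = 2244

MMCCXLIV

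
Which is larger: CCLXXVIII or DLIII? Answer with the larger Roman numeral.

CCLXXVIII = 278
DLIII = 553
553 is larger

DLIII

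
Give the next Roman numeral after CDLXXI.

CDLXXI = 471, so the next integer is 471 + 1 = 472

CDLXXII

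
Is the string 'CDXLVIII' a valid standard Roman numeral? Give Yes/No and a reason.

'CDXLVIII': Check the rules: uses only the symbols I, V, X, L, C, D, M; no symbol is repeated more than three times in a row; V, L and D each appear at most once; the only places a smaller symbol precedes a larger one are the allowed subtractive pairs CD, XL, the symbol right after such a pair (if any) is smaller than the pair's first symbol, and otherwise the values never increase from left to right. Value: CD (400) + XL (40) + V (5) + I (1) + I (1) + I (1) = 448. So it is a valid standard Roman numeral.

Yes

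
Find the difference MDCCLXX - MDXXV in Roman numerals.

MDCCLXX = 1770
MDXXV = 1525
1770 - 1525 = 245

CCXLV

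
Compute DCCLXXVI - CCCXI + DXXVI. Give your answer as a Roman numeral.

DCCLXXVI = 776, CCCXI = 311, DXXVI = 526
776 - 311 = 465
465 + 526 = 991

CMXCI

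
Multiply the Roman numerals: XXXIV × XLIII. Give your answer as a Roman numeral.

XXXIV = 34
XLIII = 43
34 × 43 = 1462

MCDLXII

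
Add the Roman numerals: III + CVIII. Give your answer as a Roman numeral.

III = 3
CVIII = 108
3 + 108 = 111

CXI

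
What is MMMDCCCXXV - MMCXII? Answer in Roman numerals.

MMMDCCCXXV = 3825
MMCXII = 2112
3825 - 2112 = 1713

MDCCXIII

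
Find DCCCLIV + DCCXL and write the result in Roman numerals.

DCCCLIV = 854
DCCXL = 740
854 + 740 = 1594

MDXCIV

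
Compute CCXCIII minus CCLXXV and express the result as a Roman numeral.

CCXCIII = 293
CCLXXV = 275
293 - 275 = 18

XVIII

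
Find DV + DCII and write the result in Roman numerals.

DV = 505
DCII = 602
505 + 602 = 1107

MCVII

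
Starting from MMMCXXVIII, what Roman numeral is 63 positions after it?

MMMCXXVIII = 3128
3128 + 63 = 3191

MMMCXCI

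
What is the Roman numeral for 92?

Convert 92 to Roman numerals:
  92 contains 1×90 (XC)
  2 contains 2×1 (II)

XCII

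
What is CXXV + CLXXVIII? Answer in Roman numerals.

CXXV = 125
CLXXVIII = 178
125 + 178 = 303

CCCIII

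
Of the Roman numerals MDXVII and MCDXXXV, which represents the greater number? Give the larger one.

MDXVII = 1517
MCDXXXV = 1435
1517 is larger

MDXVII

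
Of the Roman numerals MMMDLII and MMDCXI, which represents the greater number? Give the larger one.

MMMDLII = 3552
MMDCXI = 2611
3552 is larger

MMMDLII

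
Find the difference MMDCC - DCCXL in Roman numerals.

MMDCC = 2700
DCCXL = 740
2700 - 740 = 1960

MCMLX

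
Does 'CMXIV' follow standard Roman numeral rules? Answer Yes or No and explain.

'CMXIV': Check the rules: uses only the symbols I, V, X, L, C, D, M; no symbol is repeated more than three times in a row; V, L and D each appear at most once; the only places a smaller symbol precedes a larger one are the allowed subtractive pairs CM, IV, the symbol right after such a pair (if any) is smaller than the pair's first symbol, and otherwise the values never increase from left to right. Value: CM (900) + X (10) + IV (4) = 914. So it is a valid standard Roman numeral.

Yes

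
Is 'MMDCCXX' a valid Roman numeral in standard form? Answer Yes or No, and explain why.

'MMDCCXX': Check the rules: uses only the symbols I, V, X, L, C, D, M; no symbol is repeated more than three times in a row; V, L and D each appear at most once; no smaller symbol precedes a larger one (values never increase from left to right). Value: M (1000) + M (1000) + D (500) + C (100) + C (100) + X (10) + X (10) = 2720. So it is a valid standard Roman numeral.

Yes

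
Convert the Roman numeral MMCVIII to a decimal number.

MMCVIII: M=1000, M=1000, C=100, V=5, I=1, I=1, I=1
1000 + 1000 + 100 + 5 + 1 + 1 + 1 = 2108

2108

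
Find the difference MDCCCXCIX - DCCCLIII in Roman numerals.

MDCCCXCIX = 1899
DCCCLIII = 853
1899 - 853 = 1046

MXLVI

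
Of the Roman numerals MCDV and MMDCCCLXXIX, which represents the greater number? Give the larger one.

MCDV = 1405
MMDCCCLXXIX = 2879
2879 is larger

MMDCCCLXXIX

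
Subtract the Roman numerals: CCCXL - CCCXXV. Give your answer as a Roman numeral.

CCCXL = 340
CCCXXV = 325
340 - 325 = 15

XV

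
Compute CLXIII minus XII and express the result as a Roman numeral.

CLXIII = 163
XII = 12
163 - 12 = 151

CLI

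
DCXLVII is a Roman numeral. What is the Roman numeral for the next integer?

DCXLVII = 647, so the next integer is 647 + 1 = 648

DCXLVIII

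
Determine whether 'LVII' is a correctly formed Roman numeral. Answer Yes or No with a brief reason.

'LVII': Check the rules: uses only the symbols I, V, X, L, C, D, M; no symbol is repeated more than three times in a row; V, L and D each appear at most once; no smaller symbol precedes a larger one (values never increase from left to right). Value: L (50) + V (5) + I (1) + I (1) = 57. So it is a valid standard Roman numeral.

Yes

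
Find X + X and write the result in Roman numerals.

X = 10
X = 10
10 + 10 = 20

XX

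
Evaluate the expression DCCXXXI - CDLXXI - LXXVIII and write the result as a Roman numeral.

DCCXXXI = 731, CDLXXI = 471, LXXVIII = 78
731 - 471 = 260
260 - 78 = 182

CLXXXII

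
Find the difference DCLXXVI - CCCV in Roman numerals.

DCLXXVI = 676
CCCV = 305
676 - 305 = 371

CCCLXXI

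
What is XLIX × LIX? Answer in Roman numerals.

XLIX = 49
LIX = 59
49 × 59 = 2891

MMDCCCXCI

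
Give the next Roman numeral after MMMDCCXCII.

MMMDCCXCII = 3792; next is 3793

MMMDCCXCIII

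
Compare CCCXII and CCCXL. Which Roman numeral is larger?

CCCXII = 312
CCCXL = 340
340 is larger

CCCXL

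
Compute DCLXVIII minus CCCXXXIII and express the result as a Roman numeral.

DCLXVIII = 668
CCCXXXIII = 333
668 - 333 = 335

CCCXXXV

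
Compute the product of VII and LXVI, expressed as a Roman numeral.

VII = 7
LXVI = 66
7 × 66 = 462

CDLXII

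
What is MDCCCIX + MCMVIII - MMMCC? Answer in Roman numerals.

MDCCCIX = 1809, MCMVIII = 1908, MMMCC = 3200
1809 + 1908 = 3717
3717 - 3200 = 517

DXVII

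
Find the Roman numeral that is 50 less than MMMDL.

MMMDL = 3550
3550 - 50 = 3500

MMMD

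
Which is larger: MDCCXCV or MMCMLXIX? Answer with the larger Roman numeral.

MDCCXCV = 1795
MMCMLXIX = 2969
2969 is larger

MMCMLXIX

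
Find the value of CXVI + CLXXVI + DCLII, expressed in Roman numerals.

CXVI = 116, CLXXVI = 176, DCLII = 652
116 + 176 = 292
292 + 652 = 944

CMXLIV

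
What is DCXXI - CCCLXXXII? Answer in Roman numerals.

DCXXI = 621
CCCLXXXII = 382
621 - 382 = 239

CCXXXIX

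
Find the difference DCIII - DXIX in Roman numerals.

DCIII = 603
DXIX = 519
603 - 519 = 84

LXXXIV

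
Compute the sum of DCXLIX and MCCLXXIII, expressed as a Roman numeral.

DCXLIX = 649
MCCLXXIII = 1273
649 + 1273 = 1922

MCMXXII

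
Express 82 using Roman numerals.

Convert 82 to Roman numerals:
  82 contains 1×50 (L)
  32 contains 3×10 (XXX)
  2 contains 2×1 (II)

LXXXII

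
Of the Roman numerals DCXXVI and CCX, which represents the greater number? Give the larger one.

DCXXVI = 626
CCX = 210
626 is larger

DCXXVI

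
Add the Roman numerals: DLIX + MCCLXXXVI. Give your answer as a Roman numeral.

DLIX = 559
MCCLXXXVI = 1286
559 + 1286 = 1845

MDCCCXLV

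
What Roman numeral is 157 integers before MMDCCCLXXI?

MMDCCCLXXI = 2871
2871 - 157 = 2714

MMDCCXIV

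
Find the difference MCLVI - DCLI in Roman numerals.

MCLVI = 1156
DCLI = 651
1156 - 651 = 505

DV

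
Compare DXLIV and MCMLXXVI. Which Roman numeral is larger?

DXLIV = 544
MCMLXXVI = 1976
1976 is larger

MCMLXXVI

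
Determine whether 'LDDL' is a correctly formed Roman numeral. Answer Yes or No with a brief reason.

'LDDL': L should not appear more than once

No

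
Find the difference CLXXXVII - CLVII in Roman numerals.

CLXXXVII = 187
CLVII = 157
187 - 157 = 30

XXX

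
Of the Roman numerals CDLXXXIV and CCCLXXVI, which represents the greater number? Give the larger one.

CDLXXXIV = 484
CCCLXXVI = 376
484 is larger

CDLXXXIV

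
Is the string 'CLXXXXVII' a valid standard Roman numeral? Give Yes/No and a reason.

'CLXXXXVII': More than 3 consecutive X's

No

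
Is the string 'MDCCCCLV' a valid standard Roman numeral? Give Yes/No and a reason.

'MDCCCCLV': More than 3 consecutive C's

No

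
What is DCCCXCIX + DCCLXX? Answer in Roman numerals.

DCCCXCIX = 899
DCCLXX = 770
899 + 770 = 1669

MDCLXIX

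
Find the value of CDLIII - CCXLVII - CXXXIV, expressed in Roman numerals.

CDLIII = 453, CCXLVII = 247, CXXXIV = 134
453 - 247 = 206
206 - 134 = 72

LXXII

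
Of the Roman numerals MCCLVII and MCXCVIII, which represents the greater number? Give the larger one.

MCCLVII = 1257
MCXCVIII = 1198
1257 is larger

MCCLVII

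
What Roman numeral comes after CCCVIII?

CCCVIII = 308, so the next integer is 308 + 1 = 309

CCCIX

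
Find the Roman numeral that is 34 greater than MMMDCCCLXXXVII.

MMMDCCCLXXXVII = 3887
3887 + 34 = 3921

MMMCMXXI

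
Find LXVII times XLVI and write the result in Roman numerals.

LXVII = 67
XLVI = 46
67 × 46 = 3082

MMMLXXXII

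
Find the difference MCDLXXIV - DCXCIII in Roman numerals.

MCDLXXIV = 1474
DCXCIII = 693
1474 - 693 = 781

DCCLXXXI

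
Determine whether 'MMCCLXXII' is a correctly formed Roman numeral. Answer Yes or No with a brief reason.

'MMCCLXXII': Check the rules: uses only the symbols I, V, X, L, C, D, M; no symbol is repeated more than three times in a row; V, L and D each appear at most once; no smaller symbol precedes a larger one (values never increase from left to right). Value: M (1000) + M (1000) + C (100) + C (100) + L (50) + X (10) + X (10) + I (1) + I (1) = 2272. So it is a valid standard Roman numeral.

Yes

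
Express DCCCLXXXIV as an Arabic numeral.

DCCCLXXXIV: D=500, C=100, C=100, C=100, L=50, X=10, X=10, X=10, IV=4
500 + 100 + 100 + 100 + 50 + 10 + 10 + 10 + 4 = 884

884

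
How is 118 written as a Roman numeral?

Convert 118 to Roman numerals:
  118 contains 1×100 (C)
  18 contains 1×10 (X)
  8 contains 1×5 (V)
  3 contains 3×1 (III)

CXVIII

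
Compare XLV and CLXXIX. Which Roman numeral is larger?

XLV = 45
CLXXIX = 179
179 is larger

CLXXIX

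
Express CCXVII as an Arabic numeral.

CCXVII: C=100, C=100, X=10, V=5, I=1, I=1
100 + 100 + 10 + 5 + 1 + 1 = 217

217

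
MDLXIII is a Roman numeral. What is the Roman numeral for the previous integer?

MDLXIII = 1563, so the previous integer is 1563 - 1 = 1562

MDLXII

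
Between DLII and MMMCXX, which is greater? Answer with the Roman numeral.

DLII = 552
MMMCXX = 3120
3120 is larger

MMMCXX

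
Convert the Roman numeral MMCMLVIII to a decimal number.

MMCMLVIII: M=1000, M=1000, CM=900, L=50, V=5, I=1, I=1, I=1
1000 + 1000 + 900 + 50 + 5 + 1 + 1 + 1 = 2958

2958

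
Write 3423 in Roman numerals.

Convert 3423 to Roman numerals:
  3423 contains 3×1000 (MMM)
  423 contains 1×400 (CD)
  23 contains 2×10 (XX)
  3 contains 3×1 (III)

MMMCDXXIII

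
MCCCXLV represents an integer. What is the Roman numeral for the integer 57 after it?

MCCCXLV = 1345
1345 + 57 = 1402

MCDII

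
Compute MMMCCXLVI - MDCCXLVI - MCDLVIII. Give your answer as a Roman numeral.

MMMCCXLVI = 3246, MDCCXLVI = 1746, MCDLVIII = 1458
3246 - 1746 = 1500
1500 - 1458 = 42

XLII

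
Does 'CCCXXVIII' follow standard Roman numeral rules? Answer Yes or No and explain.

'CCCXXVIII': Check the rules: uses only the symbols I, V, X, L, C, D, M; no symbol is repeated more than three times in a row; V, L and D each appear at most once; no smaller symbol precedes a larger one (values never increase from left to right). Value: C (100) + C (100) + C (100) + X (10) + X (10) + V (5) + I (1) + I (1) + I (1) = 328. So it is a valid standard Roman numeral.

Yes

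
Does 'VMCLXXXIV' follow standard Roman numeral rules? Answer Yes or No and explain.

'VMCLXXXIV': V should not appear more than once

No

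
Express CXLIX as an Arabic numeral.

CXLIX: C=100, XL=40, IX=9
100 + 40 + 9 = 149

149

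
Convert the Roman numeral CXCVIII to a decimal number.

CXCVIII: C=100, XC=90, V=5, I=1, I=1, I=1
100 + 90 + 5 + 1 + 1 + 1 = 198

198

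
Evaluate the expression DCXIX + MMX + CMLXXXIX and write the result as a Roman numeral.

DCXIX = 619, MMX = 2010, CMLXXXIX = 989
619 + 2010 = 2629
2629 + 989 = 3618

MMMDCXVIII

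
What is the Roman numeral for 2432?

Convert 2432 to Roman numerals:
  2432 contains 2×1000 (MM)
  432 contains 1×400 (CD)
  32 contains 3×10 (XXX)
  2 contains 2×1 (II)

MMCDXXXII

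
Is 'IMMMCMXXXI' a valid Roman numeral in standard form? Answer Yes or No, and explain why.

'IMMMCMXXXI': Invalid subtractive combination: IM

No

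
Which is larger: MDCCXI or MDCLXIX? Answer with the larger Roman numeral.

MDCCXI = 1711
MDCLXIX = 1669
1711 is larger

MDCCXI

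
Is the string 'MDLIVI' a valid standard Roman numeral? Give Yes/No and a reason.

'MDLIVI': I cannot come right after the subtractive pair IV: once I is subtracted in IV, the next symbol must be smaller than I

No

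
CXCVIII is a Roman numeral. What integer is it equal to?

CXCVIII: C=100, XC=90, V=5, I=1, I=1, I=1
100 + 90 + 5 + 1 + 1 + 1 = 198

198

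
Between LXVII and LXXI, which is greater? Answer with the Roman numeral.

LXVII = 67
LXXI = 71
71 is larger

LXXI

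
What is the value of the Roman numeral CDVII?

CDVII: CD=400, V=5, I=1, I=1
400 + 5 + 1 + 1 = 407

407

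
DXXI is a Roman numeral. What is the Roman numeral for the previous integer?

DXXI = 521; previous is 520

DXX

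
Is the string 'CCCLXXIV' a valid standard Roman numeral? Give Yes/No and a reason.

'CCCLXXIV': Check the rules: uses only the symbols I, V, X, L, C, D, M; no symbol is repeated more than three times in a row; V, L and D each appear at most once; the only place a smaller symbol precedes a larger one is the allowed subtractive pair IV, the symbol right after such a pair (if any) is smaller than the pair's first symbol, and otherwise the values never increase from left to right. Value: C (100) + C (100) + C (100) + L (50) + X (10) + X (10) + IV (4) = 374. So it is a valid standard Roman numeral.

Yes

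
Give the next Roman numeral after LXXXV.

LXXXV = 85, so the next integer is 85 + 1 = 86

LXXXVI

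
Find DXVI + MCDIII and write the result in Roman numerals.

DXVI = 516
MCDIII = 1403
516 + 1403 = 1919

MCMXIX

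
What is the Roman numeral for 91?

Convert 91 to Roman numerals:
  91 contains 1×90 (XC)
  1 contains 1×1 (I)

XCI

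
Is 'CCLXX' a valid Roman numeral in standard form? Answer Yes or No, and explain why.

'CCLXX': Check the rules: uses only the symbols I, V, X, L, C, D, M; no symbol is repeated more than three times in a row; V, L and D each appear at most once; no smaller symbol precedes a larger one (values never increase from left to right). Value: C (100) + C (100) + L (50) + X (10) + X (10) = 270. So it is a valid standard Roman numeral.

Yes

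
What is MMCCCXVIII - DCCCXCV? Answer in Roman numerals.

MMCCCXVIII = 2318
DCCCXCV = 895
2318 - 895 = 1423

MCDXXIII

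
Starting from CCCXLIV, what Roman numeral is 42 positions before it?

CCCXLIV = 344
344 - 42 = 302

CCCII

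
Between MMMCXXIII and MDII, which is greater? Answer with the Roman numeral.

MMMCXXIII = 3123
MDII = 1502
3123 is larger

MMMCXXIII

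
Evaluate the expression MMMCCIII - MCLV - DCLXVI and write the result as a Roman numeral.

MMMCCIII = 3203, MCLV = 1155, DCLXVI = 666
3203 - 1155 = 2048
2048 - 666 = 1382

MCCCLXXXII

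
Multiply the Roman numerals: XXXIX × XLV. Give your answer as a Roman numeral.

XXXIX = 39
XLV = 45
39 × 45 = 1755

MDCCLV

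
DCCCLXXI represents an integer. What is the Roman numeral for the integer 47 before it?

DCCCLXXI = 871
871 - 47 = 824

DCCCXXIV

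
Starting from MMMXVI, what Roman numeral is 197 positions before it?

MMMXVI = 3016
3016 - 197 = 2819

MMDCCCXIX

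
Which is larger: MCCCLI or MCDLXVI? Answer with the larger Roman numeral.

MCCCLI = 1351
MCDLXVI = 1466
1466 is larger

MCDLXVI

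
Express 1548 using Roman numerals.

Convert 1548 to Roman numerals:
  1548 contains 1×1000 (M)
  548 contains 1×500 (D)
  48 contains 1×40 (XL)
  8 contains 1×5 (V)
  3 contains 3×1 (III)

MDXLVIII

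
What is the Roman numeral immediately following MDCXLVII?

MDCXLVII = 1647, so the next integer is 1647 + 1 = 1648

MDCXLVIII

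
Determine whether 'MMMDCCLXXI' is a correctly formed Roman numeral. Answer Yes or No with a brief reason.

'MMMDCCLXXI': Check the rules: uses only the symbols I, V, X, L, C, D, M; no symbol is repeated more than three times in a row; V, L and D each appear at most once; no smaller symbol precedes a larger one (values never increase from left to right). Value: M (1000) + M (1000) + M (1000) + D (500) + C (100) + C (100) + L (50) + X (10) + X (10) + I (1) = 3771. So it is a valid standard Roman numeral.

Yes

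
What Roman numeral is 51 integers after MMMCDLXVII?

MMMCDLXVII = 3467
3467 + 51 = 3518

MMMDXVIII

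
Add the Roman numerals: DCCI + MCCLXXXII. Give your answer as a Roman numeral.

DCCI = 701
MCCLXXXII = 1282
701 + 1282 = 1983

MCMLXXXIII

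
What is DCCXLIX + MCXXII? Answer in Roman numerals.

DCCXLIX = 749
MCXXII = 1122
749 + 1122 = 1871

MDCCCLXXI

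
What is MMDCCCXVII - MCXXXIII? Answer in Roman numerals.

MMDCCCXVII = 2817
MCXXXIII = 1133
2817 - 1133 = 1684

MDCLXXXIV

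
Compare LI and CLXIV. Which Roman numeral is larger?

LI = 51
CLXIV = 164
164 is larger

CLXIV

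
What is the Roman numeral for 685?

Convert 685 to Roman numerals:
  685 contains 1×500 (D)
  185 contains 1×100 (C)
  85 contains 1×50 (L)
  35 contains 3×10 (XXX)
  5 contains 1×5 (V)

DCLXXXV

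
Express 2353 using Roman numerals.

Convert 2353 to Roman numerals:
  2353 contains 2×1000 (MM)
  353 contains 3×100 (CCC)
  53 contains 1×50 (L)
  3 contains 3×1 (III)

MMCCCLIII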